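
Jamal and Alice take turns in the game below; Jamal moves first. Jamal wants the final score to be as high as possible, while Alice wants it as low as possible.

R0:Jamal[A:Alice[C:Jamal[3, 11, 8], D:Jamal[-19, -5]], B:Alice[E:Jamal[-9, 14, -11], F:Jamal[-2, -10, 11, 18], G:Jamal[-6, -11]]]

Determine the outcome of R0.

C (Jamal): max(3, 11, 8) = 11
D (Jamal): max(-19, -5) = -5
A (Alice): min(11, -5) = -5
E (Jamal): max(-9, 14, -11) = 14
F (Jamal): max(-2, -10, 11, 18) = 18
G (Jamal): max(-6, -11) = -6
B (Alice): min(14, 18, -6) = -6
R0 (Jamal): max(-5, -6) = -5

-5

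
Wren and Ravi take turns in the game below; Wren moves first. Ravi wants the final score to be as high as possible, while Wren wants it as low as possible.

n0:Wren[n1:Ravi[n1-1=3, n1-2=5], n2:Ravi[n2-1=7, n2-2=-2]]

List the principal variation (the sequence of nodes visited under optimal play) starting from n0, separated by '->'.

n1 (Ravi): max(3, 5) = 5
n2 (Ravi): max(7, -2) = 7
n0 (Wren): min(5, 7) = 5
At n0, Wren picks n1 (lowest: 5).
At n1, Ravi picks n1-2 (highest: 5).
Terminal value 5.

n0 -> n1 -> n1-2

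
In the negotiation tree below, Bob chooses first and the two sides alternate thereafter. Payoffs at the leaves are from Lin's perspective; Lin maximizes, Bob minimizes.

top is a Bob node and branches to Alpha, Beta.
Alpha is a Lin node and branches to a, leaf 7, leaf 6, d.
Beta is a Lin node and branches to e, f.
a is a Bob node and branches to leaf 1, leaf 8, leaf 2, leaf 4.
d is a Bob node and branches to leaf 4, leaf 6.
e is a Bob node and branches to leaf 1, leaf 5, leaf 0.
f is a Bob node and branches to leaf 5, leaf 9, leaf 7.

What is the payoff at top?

5

a (Bob): min(1, 8, 2, 4) = 1
d (Bob): min(4, 6) = 4
Alpha (Lin): max(1, 7, 6, 4) = 7
e (Bob): min(1, 5, 0) = 0
f (Bob): min(5, 9, 7) = 5
Beta (Lin): max(0, 5) = 5
top (Bob): min(7, 5) = 5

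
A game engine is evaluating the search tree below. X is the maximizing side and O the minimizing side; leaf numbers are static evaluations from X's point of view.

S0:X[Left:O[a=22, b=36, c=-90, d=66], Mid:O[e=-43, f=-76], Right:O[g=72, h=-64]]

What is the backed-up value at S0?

-64

Left (O): min(22, 36, -90, 66) = -90
Mid (O): min(-43, -76) = -76
Right (O): min(72, -64) = -64
S0 (X): max(-90, -76, -64) = -64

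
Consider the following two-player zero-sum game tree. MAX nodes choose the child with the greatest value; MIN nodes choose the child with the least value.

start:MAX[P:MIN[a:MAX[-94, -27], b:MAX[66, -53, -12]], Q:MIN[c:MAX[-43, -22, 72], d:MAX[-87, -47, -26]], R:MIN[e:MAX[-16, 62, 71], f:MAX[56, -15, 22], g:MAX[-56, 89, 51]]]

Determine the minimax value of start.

a (MAX): max(-94, -27) = -27
b (MAX): max(66, -53, -12) = 66
P (MIN): min(-27, 66) = -27
c (MAX): max(-43, -22, 72) = 72
d (MAX): max(-87, -47, -26) = -26
Q (MIN): min(72, -26) = -26
e (MAX): max(-16, 62, 71) = 71
f (MAX): max(56, -15, 22) = 56
g (MAX): max(-56, 89, 51) = 89
R (MIN): min(71, 56, 89) = 56
start (MAX): max(-27, -26, 56) = 56

56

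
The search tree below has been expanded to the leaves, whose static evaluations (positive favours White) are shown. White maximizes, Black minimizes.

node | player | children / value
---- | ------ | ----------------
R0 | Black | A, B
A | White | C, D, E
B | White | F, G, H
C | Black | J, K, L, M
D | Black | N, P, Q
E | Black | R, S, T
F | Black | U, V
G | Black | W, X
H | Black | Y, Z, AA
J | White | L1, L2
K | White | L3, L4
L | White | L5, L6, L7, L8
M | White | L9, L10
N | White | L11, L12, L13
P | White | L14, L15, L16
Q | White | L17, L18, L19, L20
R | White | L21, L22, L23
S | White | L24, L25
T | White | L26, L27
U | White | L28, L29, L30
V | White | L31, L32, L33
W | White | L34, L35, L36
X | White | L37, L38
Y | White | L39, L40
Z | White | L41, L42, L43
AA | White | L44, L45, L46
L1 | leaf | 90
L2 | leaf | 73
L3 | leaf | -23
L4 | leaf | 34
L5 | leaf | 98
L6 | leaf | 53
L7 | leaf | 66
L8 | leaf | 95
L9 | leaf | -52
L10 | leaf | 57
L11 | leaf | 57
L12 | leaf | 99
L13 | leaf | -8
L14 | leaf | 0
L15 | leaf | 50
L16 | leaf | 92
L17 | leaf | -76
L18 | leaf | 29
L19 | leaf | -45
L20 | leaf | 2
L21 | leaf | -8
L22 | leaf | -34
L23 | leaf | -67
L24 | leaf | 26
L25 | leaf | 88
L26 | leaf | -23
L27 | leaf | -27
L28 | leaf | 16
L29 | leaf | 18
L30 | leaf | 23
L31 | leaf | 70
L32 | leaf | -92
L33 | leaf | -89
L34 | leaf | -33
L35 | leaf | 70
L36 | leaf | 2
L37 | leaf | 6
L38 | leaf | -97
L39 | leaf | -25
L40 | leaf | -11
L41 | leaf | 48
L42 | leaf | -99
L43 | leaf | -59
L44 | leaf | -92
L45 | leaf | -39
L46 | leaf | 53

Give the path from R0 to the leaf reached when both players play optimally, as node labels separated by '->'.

J (White): max(90, 73) = 90
K (White): max(-23, 34) = 34
L (White): max(98, 53, 66, 95) = 98
M (White): max(-52, 57) = 57
C (Black): min(90, 34, 98, 57) = 34
N (White): max(57, 99, -8) = 99
P (White): max(0, 50, 92) = 92
Q (White): max(-76, 29, -45, 2) = 29
D (Black): min(99, 92, 29) = 29
R (White): max(-8, -34, -67) = -8
S (White): max(26, 88) = 88
T (White): max(-23, -27) = -23
E (Black): min(-8, 88, -23) = -23
A (White): max(34, 29, -23) = 34
U (White): max(16, 18, 23) = 23
V (White): max(70, -92, -89) = 70
F (Black): min(23, 70) = 23
W (White): max(-33, 70, 2) = 70
X (White): max(6, -97) = 6
G (Black): min(70, 6) = 6
Y (White): max(-25, -11) = -11
Z (White): max(48, -99, -59) = 48
AA (White): max(-92, -39, 53) = 53
H (Black): min(-11, 48, 53) = -11
B (White): max(23, 6, -11) = 23
R0 (Black): min(34, 23) = 23
At R0, Black picks B (lowest: 23).
At B, White picks F (highest: 23).
At F, Black picks U (lowest: 23).
At U, White picks L30 (highest: 23).
Terminal value 23.

R0 -> B -> F -> U -> L30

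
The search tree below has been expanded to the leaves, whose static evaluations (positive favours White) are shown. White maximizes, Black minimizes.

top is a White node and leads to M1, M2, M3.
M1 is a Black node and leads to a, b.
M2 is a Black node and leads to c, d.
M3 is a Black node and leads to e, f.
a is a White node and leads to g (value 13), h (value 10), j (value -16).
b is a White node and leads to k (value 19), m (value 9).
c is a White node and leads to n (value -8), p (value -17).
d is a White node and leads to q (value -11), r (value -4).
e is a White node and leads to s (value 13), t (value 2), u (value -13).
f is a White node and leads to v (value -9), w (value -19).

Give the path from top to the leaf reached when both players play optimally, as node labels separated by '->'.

top -> M1 -> a -> g

a (White): max(13, 10, -16) = 13
b (White): max(19, 9) = 19
M1 (Black): min(13, 19) = 13
c (White): max(-8, -17) = -8
d (White): max(-11, -4) = -4
M2 (Black): min(-8, -4) = -8
e (White): max(13, 2, -13) = 13
f (White): max(-9, -19) = -9
M3 (Black): min(13, -9) = -9
top (White): max(13, -8, -9) = 13
At top, White picks M1 (highest: 13).
At M1, Black picks a (lowest: 13).
At a, White picks g (highest: 13).
Terminal value 13.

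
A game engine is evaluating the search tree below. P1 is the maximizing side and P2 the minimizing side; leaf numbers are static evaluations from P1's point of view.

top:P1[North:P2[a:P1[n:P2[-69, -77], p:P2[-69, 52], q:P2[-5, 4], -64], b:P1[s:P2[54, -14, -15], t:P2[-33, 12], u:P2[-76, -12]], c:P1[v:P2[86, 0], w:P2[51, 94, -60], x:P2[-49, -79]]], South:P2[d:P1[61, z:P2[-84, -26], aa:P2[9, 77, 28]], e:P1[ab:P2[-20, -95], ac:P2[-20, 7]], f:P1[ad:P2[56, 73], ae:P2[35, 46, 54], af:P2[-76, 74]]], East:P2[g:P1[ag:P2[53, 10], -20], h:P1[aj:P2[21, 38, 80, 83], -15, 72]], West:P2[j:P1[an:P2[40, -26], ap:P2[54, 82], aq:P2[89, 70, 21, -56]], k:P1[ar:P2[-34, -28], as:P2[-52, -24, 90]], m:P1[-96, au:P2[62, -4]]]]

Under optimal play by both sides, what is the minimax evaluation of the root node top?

n (P2): min(-69, -77) = -77
p (P2): min(-69, 52) = -69
q (P2): min(-5, 4) = -5
a (P1): max(-77, -69, -5, -64) = -5
s (P2): min(54, -14, -15) = -15
t (P2): min(-33, 12) = -33
u (P2): min(-76, -12) = -76
b (P1): max(-15, -33, -76) = -15
v (P2): min(86, 0) = 0
w (P2): min(51, 94, -60) = -60
x (P2): min(-49, -79) = -79
c (P1): max(0, -60, -79) = 0
North (P2): min(-5, -15, 0) = -15
z (P2): min(-84, -26) = -84
aa (P2): min(9, 77, 28) = 9
d (P1): max(61, -84, 9) = 61
ab (P2): min(-20, -95) = -95
ac (P2): min(-20, 7) = -20
e (P1): max(-95, -20) = -20
ad (P2): min(56, 73) = 56
ae (P2): min(35, 46, 54) = 35
af (P2): min(-76, 74) = -76
f (P1): max(56, 35, -76) = 56
South (P2): min(61, -20, 56) = -20
ag (P2): min(53, 10) = 10
g (P1): max(10, -20) = 10
aj (P2): min(21, 38, 80, 83) = 21
h (P1): max(21, -15, 72) = 72
East (P2): min(10, 72) = 10
an (P2): min(40, -26) = -26
ap (P2): min(54, 82) = 54
aq (P2): min(89, 70, 21, -56) = -56
j (P1): max(-26, 54, -56) = 54
ar (P2): min(-34, -28) = -34
as (P2): min(-52, -24, 90) = -52
k (P1): max(-34, -52) = -34
au (P2): min(62, -4) = -4
m (P1): max(-96, -4) = -4
West (P2): min(54, -34, -4) = -34
top (P1): max(-15, -20, 10, -34) = 10

10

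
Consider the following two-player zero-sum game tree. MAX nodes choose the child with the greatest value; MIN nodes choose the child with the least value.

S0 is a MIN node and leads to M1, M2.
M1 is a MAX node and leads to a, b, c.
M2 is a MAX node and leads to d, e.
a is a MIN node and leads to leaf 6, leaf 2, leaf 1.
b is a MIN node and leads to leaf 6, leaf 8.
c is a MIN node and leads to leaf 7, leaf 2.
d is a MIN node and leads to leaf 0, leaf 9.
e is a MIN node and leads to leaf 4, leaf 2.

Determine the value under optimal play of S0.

2

a (MIN): min(6, 2, 1) = 1
b (MIN): min(6, 8) = 6
c (MIN): min(7, 2) = 2
M1 (MAX): max(1, 6, 2) = 6
d (MIN): min(0, 9) = 0
e (MIN): min(4, 2) = 2
M2 (MAX): max(0, 2) = 2
S0 (MIN): min(6, 2) = 2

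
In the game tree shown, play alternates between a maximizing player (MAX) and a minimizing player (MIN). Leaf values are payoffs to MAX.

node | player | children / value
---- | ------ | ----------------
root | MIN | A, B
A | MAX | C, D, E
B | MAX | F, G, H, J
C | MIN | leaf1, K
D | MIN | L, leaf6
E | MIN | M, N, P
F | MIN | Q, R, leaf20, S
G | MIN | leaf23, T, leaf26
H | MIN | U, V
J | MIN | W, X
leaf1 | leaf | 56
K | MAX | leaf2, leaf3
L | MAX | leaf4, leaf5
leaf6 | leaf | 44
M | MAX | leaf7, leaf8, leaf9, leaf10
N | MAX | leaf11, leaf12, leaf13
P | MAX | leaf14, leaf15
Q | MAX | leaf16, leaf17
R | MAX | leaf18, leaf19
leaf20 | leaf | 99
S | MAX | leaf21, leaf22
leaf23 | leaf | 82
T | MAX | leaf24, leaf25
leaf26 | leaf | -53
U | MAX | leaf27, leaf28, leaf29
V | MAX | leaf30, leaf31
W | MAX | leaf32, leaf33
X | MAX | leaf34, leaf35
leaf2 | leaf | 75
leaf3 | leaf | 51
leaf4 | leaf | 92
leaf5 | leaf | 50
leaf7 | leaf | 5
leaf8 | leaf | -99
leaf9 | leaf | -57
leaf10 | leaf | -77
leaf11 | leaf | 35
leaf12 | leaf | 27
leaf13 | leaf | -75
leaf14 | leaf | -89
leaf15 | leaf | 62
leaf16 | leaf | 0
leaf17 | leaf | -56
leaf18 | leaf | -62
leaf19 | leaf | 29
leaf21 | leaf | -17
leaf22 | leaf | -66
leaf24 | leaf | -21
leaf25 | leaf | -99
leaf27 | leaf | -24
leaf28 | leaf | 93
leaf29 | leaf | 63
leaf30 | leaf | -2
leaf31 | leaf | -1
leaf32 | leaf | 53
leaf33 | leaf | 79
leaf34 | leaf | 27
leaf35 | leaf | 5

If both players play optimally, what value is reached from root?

27

K (MAX): max(75, 51) = 75
C (MIN): min(56, 75) = 56
L (MAX): max(92, 50) = 92
D (MIN): min(92, 44) = 44
M (MAX): max(5, -99, -57, -77) = 5
N (MAX): max(35, 27, -75) = 35
P (MAX): max(-89, 62) = 62
E (MIN): min(5, 35, 62) = 5
A (MAX): max(56, 44, 5) = 56
Q (MAX): max(0, -56) = 0
R (MAX): max(-62, 29) = 29
S (MAX): max(-17, -66) = -17
F (MIN): min(0, 29, 99, -17) = -17
T (MAX): max(-21, -99) = -21
G (MIN): min(82, -21, -53) = -53
U (MAX): max(-24, 93, 63) = 93
V (MAX): max(-2, -1) = -1
H (MIN): min(93, -1) = -1
W (MAX): max(53, 79) = 79
X (MAX): max(27, 5) = 27
J (MIN): min(79, 27) = 27
B (MAX): max(-17, -53, -1, 27) = 27
root (MIN): min(56, 27) = 27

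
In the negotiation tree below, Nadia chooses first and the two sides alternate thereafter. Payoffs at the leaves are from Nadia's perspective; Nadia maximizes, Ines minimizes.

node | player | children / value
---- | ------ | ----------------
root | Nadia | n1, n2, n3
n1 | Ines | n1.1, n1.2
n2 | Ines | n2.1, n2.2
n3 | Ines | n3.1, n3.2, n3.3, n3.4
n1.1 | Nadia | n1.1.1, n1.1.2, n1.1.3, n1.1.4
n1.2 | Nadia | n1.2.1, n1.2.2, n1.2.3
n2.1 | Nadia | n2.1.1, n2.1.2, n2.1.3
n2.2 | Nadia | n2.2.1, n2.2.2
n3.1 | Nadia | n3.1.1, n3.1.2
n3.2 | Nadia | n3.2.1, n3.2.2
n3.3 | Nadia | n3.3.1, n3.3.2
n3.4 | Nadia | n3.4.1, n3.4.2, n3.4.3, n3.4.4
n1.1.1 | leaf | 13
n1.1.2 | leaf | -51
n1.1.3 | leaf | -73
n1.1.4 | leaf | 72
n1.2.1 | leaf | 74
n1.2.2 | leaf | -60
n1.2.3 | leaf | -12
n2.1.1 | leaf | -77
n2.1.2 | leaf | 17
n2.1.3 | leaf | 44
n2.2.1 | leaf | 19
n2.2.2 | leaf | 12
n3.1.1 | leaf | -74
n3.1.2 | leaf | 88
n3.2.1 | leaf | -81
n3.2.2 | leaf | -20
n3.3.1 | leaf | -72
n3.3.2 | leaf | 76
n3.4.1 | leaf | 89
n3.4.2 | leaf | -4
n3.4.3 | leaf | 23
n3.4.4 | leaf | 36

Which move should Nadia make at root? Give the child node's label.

n1

n1.1 (Nadia): max(13, -51, -73, 72) = 72
n1.2 (Nadia): max(74, -60, -12) = 74
n1 (Ines): min(72, 74) = 72
n2.1 (Nadia): max(-77, 17, 44) = 44
n2.2 (Nadia): max(19, 12) = 19
n2 (Ines): min(44, 19) = 19
n3.1 (Nadia): max(-74, 88) = 88
n3.2 (Nadia): max(-81, -20) = -20
n3.3 (Nadia): max(-72, 76) = 76
n3.4 (Nadia): max(89, -4, 23, 36) = 89
n3 (Ines): min(88, -20, 76, 89) = -20
root (Nadia): max(72, 19, -20) = 72
Nadia at root wants the highest of {n1=72, n2=19, n3=-20}, so chooses n1.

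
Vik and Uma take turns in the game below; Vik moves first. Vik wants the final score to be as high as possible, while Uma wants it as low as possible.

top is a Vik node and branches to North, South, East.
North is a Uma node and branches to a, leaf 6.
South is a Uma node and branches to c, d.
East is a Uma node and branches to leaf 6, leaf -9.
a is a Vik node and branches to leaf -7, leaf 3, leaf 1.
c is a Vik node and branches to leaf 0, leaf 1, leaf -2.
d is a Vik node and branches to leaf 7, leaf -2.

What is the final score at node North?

a (Vik): max(-7, 3, 1) = 3
North (Uma): min(3, 6) = 3

3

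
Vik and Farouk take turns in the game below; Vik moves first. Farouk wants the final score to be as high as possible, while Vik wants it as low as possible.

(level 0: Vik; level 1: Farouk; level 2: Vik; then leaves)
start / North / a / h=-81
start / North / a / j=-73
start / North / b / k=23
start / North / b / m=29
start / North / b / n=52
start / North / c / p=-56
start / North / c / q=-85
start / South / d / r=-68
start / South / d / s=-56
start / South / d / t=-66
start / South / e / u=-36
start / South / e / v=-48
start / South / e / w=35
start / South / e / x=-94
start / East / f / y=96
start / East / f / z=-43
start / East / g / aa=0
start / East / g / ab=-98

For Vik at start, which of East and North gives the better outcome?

East

f (Vik): min(96, -43) = -43
g (Vik): min(0, -98) = -98
East (Farouk): max(-43, -98) = -43
a (Vik): min(-81, -73) = -81
b (Vik): min(23, 29, 52) = 23
c (Vik): min(-56, -85) = -85
North (Farouk): max(-81, 23, -85) = 23
Vik prefers the lower value; East=-43, North=23. East is better since -43 < 23.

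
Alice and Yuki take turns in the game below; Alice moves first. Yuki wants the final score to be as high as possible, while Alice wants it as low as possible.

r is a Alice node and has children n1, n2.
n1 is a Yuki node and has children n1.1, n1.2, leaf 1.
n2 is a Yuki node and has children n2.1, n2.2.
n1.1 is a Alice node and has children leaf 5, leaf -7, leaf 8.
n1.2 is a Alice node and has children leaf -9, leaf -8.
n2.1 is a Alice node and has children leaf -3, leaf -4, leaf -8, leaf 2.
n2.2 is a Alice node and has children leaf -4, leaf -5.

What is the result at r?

-5

n1.1 (Alice): min(5, -7, 8) = -7
n1.2 (Alice): min(-9, -8) = -9
n1 (Yuki): max(-7, -9, 1) = 1
n2.1 (Alice): min(-3, -4, -8, 2) = -8
n2.2 (Alice): min(-4, -5) = -5
n2 (Yuki): max(-8, -5) = -5
r (Alice): min(1, -5) = -5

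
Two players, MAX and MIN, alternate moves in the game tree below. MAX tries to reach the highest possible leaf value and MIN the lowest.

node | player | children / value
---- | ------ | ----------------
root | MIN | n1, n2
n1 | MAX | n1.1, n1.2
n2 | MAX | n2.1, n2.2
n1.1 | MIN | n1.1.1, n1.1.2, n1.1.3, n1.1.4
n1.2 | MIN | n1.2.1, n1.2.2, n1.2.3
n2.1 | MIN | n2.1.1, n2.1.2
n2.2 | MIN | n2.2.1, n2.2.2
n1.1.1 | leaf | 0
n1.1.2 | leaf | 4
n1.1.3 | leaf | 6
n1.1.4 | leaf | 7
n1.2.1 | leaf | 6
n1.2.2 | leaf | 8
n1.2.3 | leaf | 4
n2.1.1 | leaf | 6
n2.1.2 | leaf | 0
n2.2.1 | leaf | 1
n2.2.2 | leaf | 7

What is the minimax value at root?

n1.1 (MIN): min(0, 4, 6, 7) = 0
n1.2 (MIN): min(6, 8, 4) = 4
n1 (MAX): max(0, 4) = 4
n2.1 (MIN): min(6, 0) = 0
n2.2 (MIN): min(1, 7) = 1
n2 (MAX): max(0, 1) = 1
root (MIN): min(4, 1) = 1

1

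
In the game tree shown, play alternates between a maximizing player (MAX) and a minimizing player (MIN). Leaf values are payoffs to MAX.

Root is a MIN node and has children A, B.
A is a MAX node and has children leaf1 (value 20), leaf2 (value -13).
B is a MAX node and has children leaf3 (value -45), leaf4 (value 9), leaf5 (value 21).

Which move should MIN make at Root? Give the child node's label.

A (MAX): max(20, -13) = 20
B (MAX): max(-45, 9, 21) = 21
Root (MIN): min(20, 21) = 20
MIN at Root wants the lowest of {A=20, B=21}, so chooses A.

A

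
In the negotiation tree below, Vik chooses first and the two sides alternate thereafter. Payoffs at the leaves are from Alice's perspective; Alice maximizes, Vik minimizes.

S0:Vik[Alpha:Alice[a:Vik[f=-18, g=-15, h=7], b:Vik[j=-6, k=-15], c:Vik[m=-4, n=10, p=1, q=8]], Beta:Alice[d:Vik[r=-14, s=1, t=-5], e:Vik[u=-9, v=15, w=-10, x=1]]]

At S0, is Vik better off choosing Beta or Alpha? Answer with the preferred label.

d (Vik): min(-14, 1, -5) = -14
e (Vik): min(-9, 15, -10, 1) = -10
Beta (Alice): max(-14, -10) = -10
a (Vik): min(-18, -15, 7) = -18
b (Vik): min(-6, -15) = -15
c (Vik): min(-4, 10, 1, 8) = -4
Alpha (Alice): max(-18, -15, -4) = -4
Vik prefers the lower value; Beta=-10, Alpha=-4. Beta is better since -10 < -4.

Beta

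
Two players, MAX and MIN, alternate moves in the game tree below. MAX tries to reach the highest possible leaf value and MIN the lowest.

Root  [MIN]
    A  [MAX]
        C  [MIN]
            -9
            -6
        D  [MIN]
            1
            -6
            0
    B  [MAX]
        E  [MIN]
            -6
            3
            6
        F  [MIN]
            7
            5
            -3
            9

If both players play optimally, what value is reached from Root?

C (MIN): min(-9, -6) = -9
D (MIN): min(1, -6, 0) = -6
A (MAX): max(-9, -6) = -6
E (MIN): min(-6, 3, 6) = -6
F (MIN): min(7, 5, -3, 9) = -3
B (MAX): max(-6, -3) = -3
Root (MIN): min(-6, -3) = -6

-6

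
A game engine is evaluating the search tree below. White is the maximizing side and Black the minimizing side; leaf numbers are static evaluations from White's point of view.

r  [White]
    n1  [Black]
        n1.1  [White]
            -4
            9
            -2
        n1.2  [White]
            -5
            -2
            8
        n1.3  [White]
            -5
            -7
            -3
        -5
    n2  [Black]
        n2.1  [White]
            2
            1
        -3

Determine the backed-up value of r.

-3

n1.1 (White): max(-4, 9, -2) = 9
n1.2 (White): max(-5, -2, 8) = 8
n1.3 (White): max(-5, -7, -3) = -3
n1 (Black): min(9, 8, -3, -5) = -5
n2.1 (White): max(2, 1) = 2
n2 (Black): min(2, -3) = -3
r (White): max(-5, -3) = -3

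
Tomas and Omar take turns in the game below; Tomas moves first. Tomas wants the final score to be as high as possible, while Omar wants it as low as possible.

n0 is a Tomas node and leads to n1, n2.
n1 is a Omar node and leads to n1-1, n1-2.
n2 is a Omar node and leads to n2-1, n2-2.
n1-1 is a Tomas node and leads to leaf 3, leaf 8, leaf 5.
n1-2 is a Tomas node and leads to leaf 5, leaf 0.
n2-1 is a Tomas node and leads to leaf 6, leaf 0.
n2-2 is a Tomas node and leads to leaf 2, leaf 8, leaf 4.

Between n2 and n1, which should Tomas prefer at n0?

n2-1 (Tomas): max(6, 0) = 6
n2-2 (Tomas): max(2, 8, 4) = 8
n2 (Omar): min(6, 8) = 6
n1-1 (Tomas): max(3, 8, 5) = 8
n1-2 (Tomas): max(5, 0) = 5
n1 (Omar): min(8, 5) = 5
Tomas prefers the higher value; n2=6, n1=5. n2 is better since 6 > 5.

n2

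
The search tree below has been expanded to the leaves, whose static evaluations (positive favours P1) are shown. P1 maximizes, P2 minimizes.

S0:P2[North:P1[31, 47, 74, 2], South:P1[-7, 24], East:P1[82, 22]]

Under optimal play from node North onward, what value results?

North (P1): max(31, 47, 74, 2) = 74

74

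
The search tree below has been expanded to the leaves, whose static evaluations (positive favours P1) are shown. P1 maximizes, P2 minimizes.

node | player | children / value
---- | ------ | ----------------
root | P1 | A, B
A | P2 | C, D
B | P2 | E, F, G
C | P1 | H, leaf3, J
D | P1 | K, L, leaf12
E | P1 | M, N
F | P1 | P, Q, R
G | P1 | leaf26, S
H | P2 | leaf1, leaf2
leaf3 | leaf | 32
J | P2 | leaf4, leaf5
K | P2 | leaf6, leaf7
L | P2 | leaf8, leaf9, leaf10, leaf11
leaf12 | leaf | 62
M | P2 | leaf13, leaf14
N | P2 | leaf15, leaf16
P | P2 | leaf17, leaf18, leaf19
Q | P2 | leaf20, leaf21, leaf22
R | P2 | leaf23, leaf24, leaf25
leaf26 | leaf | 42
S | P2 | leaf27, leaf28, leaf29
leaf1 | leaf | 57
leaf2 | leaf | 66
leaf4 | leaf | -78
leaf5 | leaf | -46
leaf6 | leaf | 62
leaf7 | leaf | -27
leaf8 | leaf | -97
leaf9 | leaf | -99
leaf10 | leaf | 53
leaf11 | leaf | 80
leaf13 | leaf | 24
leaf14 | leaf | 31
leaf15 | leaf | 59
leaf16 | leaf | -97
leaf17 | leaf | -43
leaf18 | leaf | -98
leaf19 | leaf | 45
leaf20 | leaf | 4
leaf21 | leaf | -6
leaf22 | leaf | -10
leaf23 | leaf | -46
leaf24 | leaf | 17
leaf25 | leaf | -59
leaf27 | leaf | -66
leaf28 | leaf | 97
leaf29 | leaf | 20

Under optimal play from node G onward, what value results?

S (P2): min(-66, 97, 20) = -66
G (P1): max(42, -66) = 42

42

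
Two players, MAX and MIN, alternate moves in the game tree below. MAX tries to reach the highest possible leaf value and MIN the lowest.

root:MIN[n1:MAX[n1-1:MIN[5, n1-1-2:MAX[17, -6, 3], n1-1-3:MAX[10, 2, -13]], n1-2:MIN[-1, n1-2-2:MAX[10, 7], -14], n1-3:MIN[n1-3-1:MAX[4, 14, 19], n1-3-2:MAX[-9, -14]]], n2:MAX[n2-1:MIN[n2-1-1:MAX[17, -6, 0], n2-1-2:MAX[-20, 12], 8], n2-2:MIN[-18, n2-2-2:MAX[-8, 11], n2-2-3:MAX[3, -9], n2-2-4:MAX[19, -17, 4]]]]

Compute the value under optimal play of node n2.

n2-1-1 (MAX): max(17, -6, 0) = 17
n2-1-2 (MAX): max(-20, 12) = 12
n2-1 (MIN): min(17, 12, 8) = 8
n2-2-2 (MAX): max(-8, 11) = 11
n2-2-3 (MAX): max(3, -9) = 3
n2-2-4 (MAX): max(19, -17, 4) = 19
n2-2 (MIN): min(-18, 11, 3, 19) = -18
n2 (MAX): max(8, -18) = 8

8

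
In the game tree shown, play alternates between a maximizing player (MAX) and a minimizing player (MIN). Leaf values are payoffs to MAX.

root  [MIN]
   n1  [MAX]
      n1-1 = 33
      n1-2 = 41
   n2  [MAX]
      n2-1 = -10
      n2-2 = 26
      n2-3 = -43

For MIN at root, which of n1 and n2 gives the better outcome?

n2

n1 (MAX): max(33, 41) = 41
n2 (MAX): max(-10, 26, -43) = 26
MIN prefers the lower value; n1=41, n2=26. n2 is better since 26 < 41.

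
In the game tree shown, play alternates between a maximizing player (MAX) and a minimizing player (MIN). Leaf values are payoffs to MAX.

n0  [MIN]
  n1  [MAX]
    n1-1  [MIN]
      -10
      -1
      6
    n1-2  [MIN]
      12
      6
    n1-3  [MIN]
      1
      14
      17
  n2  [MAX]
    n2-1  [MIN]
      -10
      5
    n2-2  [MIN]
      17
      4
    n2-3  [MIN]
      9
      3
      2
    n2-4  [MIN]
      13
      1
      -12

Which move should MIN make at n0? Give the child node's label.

n2

n1-1 (MIN): min(-10, -1, 6) = -10
n1-2 (MIN): min(12, 6) = 6
n1-3 (MIN): min(1, 14, 17) = 1
n1 (MAX): max(-10, 6, 1) = 6
n2-1 (MIN): min(-10, 5) = -10
n2-2 (MIN): min(17, 4) = 4
n2-3 (MIN): min(9, 3, 2) = 2
n2-4 (MIN): min(13, 1, -12) = -12
n2 (MAX): max(-10, 4, 2, -12) = 4
n0 (MIN): min(6, 4) = 4
MIN at n0 wants the lowest of {n1=6, n2=4}, so chooses n2.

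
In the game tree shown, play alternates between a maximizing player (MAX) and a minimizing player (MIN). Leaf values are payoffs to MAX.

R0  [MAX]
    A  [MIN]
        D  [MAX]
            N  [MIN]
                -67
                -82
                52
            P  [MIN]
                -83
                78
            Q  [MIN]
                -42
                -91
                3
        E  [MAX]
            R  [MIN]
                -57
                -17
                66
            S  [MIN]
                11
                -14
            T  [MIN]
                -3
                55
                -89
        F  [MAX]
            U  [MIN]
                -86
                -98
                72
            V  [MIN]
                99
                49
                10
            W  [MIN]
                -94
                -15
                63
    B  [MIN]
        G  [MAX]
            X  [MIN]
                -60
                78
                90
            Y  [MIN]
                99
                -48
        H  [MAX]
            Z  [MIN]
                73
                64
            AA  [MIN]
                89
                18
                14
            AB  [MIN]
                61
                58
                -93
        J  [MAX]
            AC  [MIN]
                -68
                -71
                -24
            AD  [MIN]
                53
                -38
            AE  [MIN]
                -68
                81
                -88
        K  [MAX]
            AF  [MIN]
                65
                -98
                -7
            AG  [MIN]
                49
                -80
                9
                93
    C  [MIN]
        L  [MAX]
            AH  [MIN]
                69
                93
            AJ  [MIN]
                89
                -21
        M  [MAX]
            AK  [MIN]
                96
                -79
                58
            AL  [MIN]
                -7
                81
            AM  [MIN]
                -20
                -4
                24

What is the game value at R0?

-7

N (MIN): min(-67, -82, 52) = -82
P (MIN): min(-83, 78) = -83
Q (MIN): min(-42, -91, 3) = -91
D (MAX): max(-82, -83, -91) = -82
R (MIN): min(-57, -17, 66) = -57
S (MIN): min(11, -14) = -14
T (MIN): min(-3, 55, -89) = -89
E (MAX): max(-57, -14, -89) = -14
U (MIN): min(-86, -98, 72) = -98
V (MIN): min(99, 49, 10) = 10
W (MIN): min(-94, -15, 63) = -94
F (MAX): max(-98, 10, -94) = 10
A (MIN): min(-82, -14, 10) = -82
X (MIN): min(-60, 78, 90) = -60
Y (MIN): min(99, -48) = -48
G (MAX): max(-60, -48) = -48
Z (MIN): min(73, 64) = 64
AA (MIN): min(89, 18, 14) = 14
AB (MIN): min(61, 58, -93) = -93
H (MAX): max(64, 14, -93) = 64
AC (MIN): min(-68, -71, -24) = -71
AD (MIN): min(53, -38) = -38
AE (MIN): min(-68, 81, -88) = -88
J (MAX): max(-71, -38, -88) = -38
AF (MIN): min(65, -98, -7) = -98
AG (MIN): min(49, -80, 9, 93) = -80
K (MAX): max(-98, -80) = -80
B (MIN): min(-48, 64, -38, -80) = -80
AH (MIN): min(69, 93) = 69
AJ (MIN): min(89, -21) = -21
L (MAX): max(69, -21) = 69
AK (MIN): min(96, -79, 58) = -79
AL (MIN): min(-7, 81) = -7
AM (MIN): min(-20, -4, 24) = -20
M (MAX): max(-79, -7, -20) = -7
C (MIN): min(69, -7) = -7
R0 (MAX): max(-82, -80, -7) = -7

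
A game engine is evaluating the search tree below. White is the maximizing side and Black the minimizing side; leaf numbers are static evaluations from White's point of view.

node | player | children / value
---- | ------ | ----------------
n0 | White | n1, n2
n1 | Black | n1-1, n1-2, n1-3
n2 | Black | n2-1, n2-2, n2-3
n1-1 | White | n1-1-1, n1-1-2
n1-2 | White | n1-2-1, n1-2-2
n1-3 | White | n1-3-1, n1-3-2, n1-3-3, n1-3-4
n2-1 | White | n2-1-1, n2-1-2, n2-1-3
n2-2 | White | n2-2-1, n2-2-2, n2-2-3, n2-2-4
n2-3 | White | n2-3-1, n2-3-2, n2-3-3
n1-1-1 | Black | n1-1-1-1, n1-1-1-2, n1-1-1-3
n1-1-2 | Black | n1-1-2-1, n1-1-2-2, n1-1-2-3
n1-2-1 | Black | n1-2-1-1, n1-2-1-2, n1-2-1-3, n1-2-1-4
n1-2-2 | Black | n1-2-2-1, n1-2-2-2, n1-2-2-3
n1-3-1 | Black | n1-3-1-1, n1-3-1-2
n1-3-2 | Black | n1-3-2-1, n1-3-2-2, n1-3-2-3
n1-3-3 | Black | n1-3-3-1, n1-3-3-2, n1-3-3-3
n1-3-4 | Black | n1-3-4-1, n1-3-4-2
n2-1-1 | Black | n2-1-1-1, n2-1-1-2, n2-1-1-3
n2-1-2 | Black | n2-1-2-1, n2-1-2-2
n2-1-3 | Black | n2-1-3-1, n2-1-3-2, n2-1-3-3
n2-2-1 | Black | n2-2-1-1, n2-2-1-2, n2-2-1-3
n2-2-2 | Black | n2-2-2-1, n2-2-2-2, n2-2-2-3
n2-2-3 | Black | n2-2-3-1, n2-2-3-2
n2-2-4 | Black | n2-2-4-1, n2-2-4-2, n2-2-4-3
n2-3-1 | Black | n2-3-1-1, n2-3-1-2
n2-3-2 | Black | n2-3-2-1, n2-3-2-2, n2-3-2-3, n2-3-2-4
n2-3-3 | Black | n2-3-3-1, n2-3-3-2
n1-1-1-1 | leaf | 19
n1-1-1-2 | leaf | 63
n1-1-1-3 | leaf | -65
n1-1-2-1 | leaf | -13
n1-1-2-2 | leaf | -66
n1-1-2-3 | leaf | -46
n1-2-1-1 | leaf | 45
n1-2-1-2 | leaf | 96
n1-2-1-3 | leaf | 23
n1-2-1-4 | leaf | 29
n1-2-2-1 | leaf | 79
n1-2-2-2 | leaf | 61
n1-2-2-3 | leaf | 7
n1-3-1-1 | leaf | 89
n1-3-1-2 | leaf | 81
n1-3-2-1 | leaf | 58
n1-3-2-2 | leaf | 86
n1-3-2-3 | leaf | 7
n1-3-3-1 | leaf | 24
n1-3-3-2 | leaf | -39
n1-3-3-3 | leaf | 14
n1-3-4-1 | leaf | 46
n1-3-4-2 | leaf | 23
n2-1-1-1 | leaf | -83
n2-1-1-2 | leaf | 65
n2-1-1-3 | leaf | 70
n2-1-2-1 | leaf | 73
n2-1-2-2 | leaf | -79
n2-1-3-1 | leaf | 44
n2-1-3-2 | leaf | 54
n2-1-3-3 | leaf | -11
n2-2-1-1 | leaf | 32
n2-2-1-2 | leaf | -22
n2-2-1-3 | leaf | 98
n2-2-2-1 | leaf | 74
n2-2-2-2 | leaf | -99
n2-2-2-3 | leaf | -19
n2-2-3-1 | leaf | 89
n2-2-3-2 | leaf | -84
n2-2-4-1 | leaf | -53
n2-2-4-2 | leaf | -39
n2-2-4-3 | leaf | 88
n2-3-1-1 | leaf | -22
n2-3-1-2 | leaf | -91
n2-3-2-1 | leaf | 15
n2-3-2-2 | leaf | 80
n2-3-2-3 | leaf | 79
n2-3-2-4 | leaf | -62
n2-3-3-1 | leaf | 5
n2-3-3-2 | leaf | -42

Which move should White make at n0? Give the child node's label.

n2

n1-1-1 (Black): min(19, 63, -65) = -65
n1-1-2 (Black): min(-13, -66, -46) = -66
n1-1 (White): max(-65, -66) = -65
n1-2-1 (Black): min(45, 96, 23, 29) = 23
n1-2-2 (Black): min(79, 61, 7) = 7
n1-2 (White): max(23, 7) = 23
n1-3-1 (Black): min(89, 81) = 81
n1-3-2 (Black): min(58, 86, 7) = 7
n1-3-3 (Black): min(24, -39, 14) = -39
n1-3-4 (Black): min(46, 23) = 23
n1-3 (White): max(81, 7, -39, 23) = 81
n1 (Black): min(-65, 23, 81) = -65
n2-1-1 (Black): min(-83, 65, 70) = -83
n2-1-2 (Black): min(73, -79) = -79
n2-1-3 (Black): min(44, 54, -11) = -11
n2-1 (White): max(-83, -79, -11) = -11
n2-2-1 (Black): min(32, -22, 98) = -22
n2-2-2 (Black): min(74, -99, -19) = -99
n2-2-3 (Black): min(89, -84) = -84
n2-2-4 (Black): min(-53, -39, 88) = -53
n2-2 (White): max(-22, -99, -84, -53) = -22
n2-3-1 (Black): min(-22, -91) = -91
n2-3-2 (Black): min(15, 80, 79, -62) = -62
n2-3-3 (Black): min(5, -42) = -42
n2-3 (White): max(-91, -62, -42) = -42
n2 (Black): min(-11, -22, -42) = -42
n0 (White): max(-65, -42) = -42
White at n0 wants the highest of {n1=-65, n2=-42}, so chooses n2.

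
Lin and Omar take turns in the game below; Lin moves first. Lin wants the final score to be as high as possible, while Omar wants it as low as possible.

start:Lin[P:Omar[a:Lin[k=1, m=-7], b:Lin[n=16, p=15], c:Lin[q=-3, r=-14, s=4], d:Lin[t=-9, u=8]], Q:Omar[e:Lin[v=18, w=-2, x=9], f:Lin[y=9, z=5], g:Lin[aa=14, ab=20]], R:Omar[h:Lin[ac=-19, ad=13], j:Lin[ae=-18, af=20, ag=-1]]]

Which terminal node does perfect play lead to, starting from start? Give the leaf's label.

ad

a (Lin): max(1, -7) = 1
b (Lin): max(16, 15) = 16
c (Lin): max(-3, -14, 4) = 4
d (Lin): max(-9, 8) = 8
P (Omar): min(1, 16, 4, 8) = 1
e (Lin): max(18, -2, 9) = 18
f (Lin): max(9, 5) = 9
g (Lin): max(14, 20) = 20
Q (Omar): min(18, 9, 20) = 9
h (Lin): max(-19, 13) = 13
j (Lin): max(-18, 20, -1) = 20
R (Omar): min(13, 20) = 13
start (Lin): max(1, 9, 13) = 13
At start, Lin picks R (highest: 13).
At R, Omar picks h (lowest: 13).
At h, Lin picks ad (highest: 13).
Terminal value 13.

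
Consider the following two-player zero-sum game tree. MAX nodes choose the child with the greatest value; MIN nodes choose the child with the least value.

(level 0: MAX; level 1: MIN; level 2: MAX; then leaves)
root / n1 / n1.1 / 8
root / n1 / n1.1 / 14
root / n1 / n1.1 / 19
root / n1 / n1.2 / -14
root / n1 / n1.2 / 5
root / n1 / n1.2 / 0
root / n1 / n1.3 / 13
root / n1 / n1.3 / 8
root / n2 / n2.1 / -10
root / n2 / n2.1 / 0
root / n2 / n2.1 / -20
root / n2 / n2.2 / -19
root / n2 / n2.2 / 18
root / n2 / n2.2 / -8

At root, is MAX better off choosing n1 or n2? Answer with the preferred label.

n1.1 (MAX): max(8, 14, 19) = 19
n1.2 (MAX): max(-14, 5, 0) = 5
n1.3 (MAX): max(13, 8) = 13
n1 (MIN): min(19, 5, 13) = 5
n2.1 (MAX): max(-10, 0, -20) = 0
n2.2 (MAX): max(-19, 18, -8) = 18
n2 (MIN): min(0, 18) = 0
MAX prefers the higher value; n1=5, n2=0. n1 is better since 5 > 0.

n1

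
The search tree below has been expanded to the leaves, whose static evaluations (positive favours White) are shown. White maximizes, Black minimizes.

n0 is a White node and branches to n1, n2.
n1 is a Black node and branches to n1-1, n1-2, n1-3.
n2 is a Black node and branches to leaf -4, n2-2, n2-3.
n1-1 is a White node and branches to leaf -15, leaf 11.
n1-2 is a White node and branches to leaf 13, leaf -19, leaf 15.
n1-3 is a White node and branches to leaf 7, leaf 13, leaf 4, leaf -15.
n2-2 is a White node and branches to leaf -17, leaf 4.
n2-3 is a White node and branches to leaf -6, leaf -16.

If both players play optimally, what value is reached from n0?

n1-1 (White): max(-15, 11) = 11
n1-2 (White): max(13, -19, 15) = 15
n1-3 (White): max(7, 13, 4, -15) = 13
n1 (Black): min(11, 15, 13) = 11
n2-2 (White): max(-17, 4) = 4
n2-3 (White): max(-6, -16) = -6
n2 (Black): min(-4, 4, -6) = -6
n0 (White): max(11, -6) = 11

11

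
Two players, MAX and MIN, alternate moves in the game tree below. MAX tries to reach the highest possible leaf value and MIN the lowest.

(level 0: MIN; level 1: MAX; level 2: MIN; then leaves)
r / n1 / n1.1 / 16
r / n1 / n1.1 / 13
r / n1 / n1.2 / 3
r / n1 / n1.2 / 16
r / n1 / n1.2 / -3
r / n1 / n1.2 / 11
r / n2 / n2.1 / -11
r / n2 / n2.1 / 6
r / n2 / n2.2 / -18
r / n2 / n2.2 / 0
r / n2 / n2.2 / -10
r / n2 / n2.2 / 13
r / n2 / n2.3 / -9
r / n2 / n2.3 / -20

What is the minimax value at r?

-11

n1.1 (MIN): min(16, 13) = 13
n1.2 (MIN): min(3, 16, -3, 11) = -3
n1 (MAX): max(13, -3) = 13
n2.1 (MIN): min(-11, 6) = -11
n2.2 (MIN): min(-18, 0, -10, 13) = -18
n2.3 (MIN): min(-9, -20) = -20
n2 (MAX): max(-11, -18, -20) = -11
r (MIN): min(13, -11) = -11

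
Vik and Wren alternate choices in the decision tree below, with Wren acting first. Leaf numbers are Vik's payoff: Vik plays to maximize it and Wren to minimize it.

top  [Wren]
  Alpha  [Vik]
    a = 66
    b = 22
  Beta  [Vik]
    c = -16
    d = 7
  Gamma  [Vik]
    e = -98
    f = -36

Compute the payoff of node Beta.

Beta (Vik): max(-16, 7) = 7

7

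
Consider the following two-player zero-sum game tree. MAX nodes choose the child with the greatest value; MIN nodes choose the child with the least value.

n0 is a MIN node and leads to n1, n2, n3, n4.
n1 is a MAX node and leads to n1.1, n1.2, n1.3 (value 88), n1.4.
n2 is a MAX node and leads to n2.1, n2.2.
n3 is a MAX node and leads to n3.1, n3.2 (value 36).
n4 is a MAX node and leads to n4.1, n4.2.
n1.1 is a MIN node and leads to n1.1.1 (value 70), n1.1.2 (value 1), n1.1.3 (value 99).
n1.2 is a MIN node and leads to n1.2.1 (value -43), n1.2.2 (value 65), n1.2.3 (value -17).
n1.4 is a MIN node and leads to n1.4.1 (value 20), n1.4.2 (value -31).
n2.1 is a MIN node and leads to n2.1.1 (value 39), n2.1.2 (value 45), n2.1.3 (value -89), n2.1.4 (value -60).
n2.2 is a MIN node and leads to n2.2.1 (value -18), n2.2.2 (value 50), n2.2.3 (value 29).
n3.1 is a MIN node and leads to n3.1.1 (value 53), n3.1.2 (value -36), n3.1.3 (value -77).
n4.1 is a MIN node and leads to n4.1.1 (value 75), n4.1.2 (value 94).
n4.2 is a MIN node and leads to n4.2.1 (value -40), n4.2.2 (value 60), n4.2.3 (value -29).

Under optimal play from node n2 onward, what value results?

-18

n2.1 (MIN): min(39, 45, -89, -60) = -89
n2.2 (MIN): min(-18, 50, 29) = -18
n2 (MAX): max(-89, -18) = -18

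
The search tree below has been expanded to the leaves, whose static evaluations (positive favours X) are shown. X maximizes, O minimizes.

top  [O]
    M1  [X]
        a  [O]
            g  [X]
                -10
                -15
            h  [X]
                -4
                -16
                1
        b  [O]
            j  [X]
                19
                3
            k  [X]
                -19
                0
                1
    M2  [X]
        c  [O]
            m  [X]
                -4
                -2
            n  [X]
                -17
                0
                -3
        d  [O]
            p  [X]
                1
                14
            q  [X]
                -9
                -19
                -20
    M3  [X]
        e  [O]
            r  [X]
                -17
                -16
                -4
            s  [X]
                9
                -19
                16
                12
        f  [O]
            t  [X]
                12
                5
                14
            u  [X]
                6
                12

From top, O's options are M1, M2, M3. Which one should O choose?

g (X): max(-10, -15) = -10
h (X): max(-4, -16, 1) = 1
a (O): min(-10, 1) = -10
j (X): max(19, 3) = 19
k (X): max(-19, 0, 1) = 1
b (O): min(19, 1) = 1
M1 (X): max(-10, 1) = 1
m (X): max(-4, -2) = -2
n (X): max(-17, 0, -3) = 0
c (O): min(-2, 0) = -2
p (X): max(1, 14) = 14
q (X): max(-9, -19, -20) = -9
d (O): min(14, -9) = -9
M2 (X): max(-2, -9) = -2
r (X): max(-17, -16, -4) = -4
s (X): max(9, -19, 16, 12) = 16
e (O): min(-4, 16) = -4
t (X): max(12, 5, 14) = 14
u (X): max(6, 12) = 12
f (O): min(14, 12) = 12
M3 (X): max(-4, 12) = 12
top (O): min(1, -2, 12) = -2
O at top wants the lowest of {M1=1, M2=-2, M3=12}, so chooses M2.

M2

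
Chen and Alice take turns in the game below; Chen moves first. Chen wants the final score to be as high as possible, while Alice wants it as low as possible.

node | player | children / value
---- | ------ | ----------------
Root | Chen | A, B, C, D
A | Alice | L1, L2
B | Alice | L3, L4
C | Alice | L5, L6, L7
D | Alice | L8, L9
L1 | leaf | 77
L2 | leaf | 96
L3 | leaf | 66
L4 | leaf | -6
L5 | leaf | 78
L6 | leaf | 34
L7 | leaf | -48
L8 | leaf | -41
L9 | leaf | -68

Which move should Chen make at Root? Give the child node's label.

A (Alice): min(77, 96) = 77
B (Alice): min(66, -6) = -6
C (Alice): min(78, 34, -48) = -48
D (Alice): min(-41, -68) = -68
Root (Chen): max(77, -6, -48, -68) = 77
Chen at Root wants the highest of {A=77, B=-6, C=-48, D=-68}, so chooses A.

A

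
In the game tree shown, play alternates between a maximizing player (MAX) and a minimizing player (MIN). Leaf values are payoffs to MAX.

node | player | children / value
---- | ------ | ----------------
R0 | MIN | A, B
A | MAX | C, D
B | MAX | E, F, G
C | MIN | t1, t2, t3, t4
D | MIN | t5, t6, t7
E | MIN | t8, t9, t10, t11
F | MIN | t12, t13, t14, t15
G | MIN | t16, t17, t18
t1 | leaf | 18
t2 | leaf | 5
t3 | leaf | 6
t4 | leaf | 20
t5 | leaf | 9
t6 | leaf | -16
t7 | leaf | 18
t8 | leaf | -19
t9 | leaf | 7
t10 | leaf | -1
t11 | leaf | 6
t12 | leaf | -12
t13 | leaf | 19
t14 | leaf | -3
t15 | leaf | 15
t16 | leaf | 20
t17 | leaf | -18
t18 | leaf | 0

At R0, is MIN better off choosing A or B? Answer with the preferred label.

B

C (MIN): min(18, 5, 6, 20) = 5
D (MIN): min(9, -16, 18) = -16
A (MAX): max(5, -16) = 5
E (MIN): min(-19, 7, -1, 6) = -19
F (MIN): min(-12, 19, -3, 15) = -12
G (MIN): min(20, -18, 0) = -18
B (MAX): max(-19, -12, -18) = -12
MIN prefers the lower value; A=5, B=-12. B is better since -12 < 5.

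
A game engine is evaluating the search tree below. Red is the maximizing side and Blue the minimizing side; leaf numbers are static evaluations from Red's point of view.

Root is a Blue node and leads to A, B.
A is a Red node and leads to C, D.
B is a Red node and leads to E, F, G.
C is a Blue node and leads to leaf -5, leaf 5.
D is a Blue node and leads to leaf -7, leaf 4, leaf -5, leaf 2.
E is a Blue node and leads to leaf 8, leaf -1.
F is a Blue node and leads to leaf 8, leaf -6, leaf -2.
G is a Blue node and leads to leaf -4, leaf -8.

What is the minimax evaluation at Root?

C (Blue): min(-5, 5) = -5
D (Blue): min(-7, 4, -5, 2) = -7
A (Red): max(-5, -7) = -5
E (Blue): min(8, -1) = -1
F (Blue): min(8, -6, -2) = -6
G (Blue): min(-4, -8) = -8
B (Red): max(-1, -6, -8) = -1
Root (Blue): min(-5, -1) = -5

-5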